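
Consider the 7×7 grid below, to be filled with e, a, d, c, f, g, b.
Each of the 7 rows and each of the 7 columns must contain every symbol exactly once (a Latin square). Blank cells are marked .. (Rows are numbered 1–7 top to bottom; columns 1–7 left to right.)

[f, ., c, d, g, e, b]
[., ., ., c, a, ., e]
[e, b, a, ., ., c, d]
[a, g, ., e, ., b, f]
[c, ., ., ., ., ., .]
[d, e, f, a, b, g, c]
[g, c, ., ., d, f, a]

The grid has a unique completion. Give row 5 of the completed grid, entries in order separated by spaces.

Row 5, column 7: row 5 has {c} and column 7 has {e, a, d, c, f, b}, leaving only g.
Row 1, column 2: row 1 has {e, d, c, f, g, b} and column 2 has {e, c, g, b}, leaving only a.
Row 2, column 1: row 2 has {e, a, c} and column 1 has {e, a, d, c, f, g}, leaving only b.
Row 2, column 6: row 2 has {e, a, c, b} and column 6 has {e, c, f, g, b}, leaving only d.
Row 5, column 6: row 5 has {c, g} and column 6 has {e, d, c, f, g, b}, leaving only a.
Row 2, column 2: row 2 has {e, a, d, c, b} and column 2 has {e, a, c, g, b}, leaving only f.
Row 5, column 2: row 5 has {a, c, g} and column 2 has {e, a, c, f, g, b}, leaving only d.
Row 2, column 3: row 2 has {e, a, d, c, f, b} and column 3 has {a, c, f}, leaving only g.
Row 3, column 5: row 3 has {e, a, d, c, b} and column 5 has {a, d, g, b}, leaving only f.
Row 5, column 5: row 5 has {a, d, c, g} and column 5 has {a, d, f, g, b}, leaving only e.
Row 5, column 3: row 5 has {e, a, d, c, g} and column 3 has {a, c, f, g}, leaving only b.
Row 5, column 4: row 5 has {e, a, d, c, g, b} and column 4 has {e, a, d, c}, leaving only f.
So row 5 reads: c d b f e a g.

c d b f e a g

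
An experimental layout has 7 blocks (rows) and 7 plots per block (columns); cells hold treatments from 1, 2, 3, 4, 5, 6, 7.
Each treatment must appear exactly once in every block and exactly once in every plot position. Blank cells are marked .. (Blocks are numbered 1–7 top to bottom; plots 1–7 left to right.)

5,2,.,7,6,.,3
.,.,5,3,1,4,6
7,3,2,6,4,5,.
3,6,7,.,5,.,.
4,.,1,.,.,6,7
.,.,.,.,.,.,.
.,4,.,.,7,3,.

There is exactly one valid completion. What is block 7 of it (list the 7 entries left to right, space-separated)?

Block 7, plot 3: block 7 has {3, 4, 7} and plot 3 has {1, 2, 5, 7}, leaving only 6.
Block 1, plot 3: block 1 has {2, 3, 5, 6, 7} and plot 3 has {1, 2, 5, 6, 7}, leaving only 4.
Block 1, plot 6: block 1 has {2, 3, 4, 5, 6, 7} and plot 6 has {3, 4, 5, 6}, leaving only 1.
Block 2, plot 1: block 2 has {1, 3, 4, 5, 6} and plot 1 has {3, 4, 5, 7}, leaving only 2.
Block 7, plot 1: block 7 has {3, 4, 6, 7} and plot 1 has {2, 3, 4, 5, 7}, leaving only 1.
Block 2, plot 2: block 2 has {1, 2, 3, 4, 5, 6} and plot 2 has {2, 3, 4, 6}, leaving only 7.
Block 3, plot 7: block 3 has {2, 3, 4, 5, 6, 7} and plot 7 has {3, 6, 7}, leaving only 1.
Block 4, plot 6: block 4 has {3, 5, 6, 7} and plot 6 has {1, 3, 4, 5, 6}, leaving only 2.
Block 4, plot 7: block 4 has {2, 3, 5, 6, 7} and plot 7 has {1, 3, 6, 7}, leaving only 4.
Block 4, plot 4: block 4 has {2, 3, 4, 5, 6, 7} and plot 4 has {3, 6, 7}, leaving only 1.
Block 5, plot 2: block 5 has {1, 4, 6, 7} and plot 2 has {2, 3, 4, 6, 7}, leaving only 5.
Block 5, plot 4: block 5 has {1, 4, 5, 6, 7} and plot 4 has {1, 3, 6, 7}, leaving only 2.
Block 7, plot 4: block 7 has {1, 3, 4, 6, 7} and plot 4 has {1, 2, 3, 6, 7}, leaving only 5.
Block 7, plot 7: block 7 has {1, 3, 4, 5, 6, 7} and plot 7 has {1, 3, 4, 6, 7}, leaving only 2.
So block 7 reads: 1 4 6 5 7 3 2.

1 4 6 5 7 3 2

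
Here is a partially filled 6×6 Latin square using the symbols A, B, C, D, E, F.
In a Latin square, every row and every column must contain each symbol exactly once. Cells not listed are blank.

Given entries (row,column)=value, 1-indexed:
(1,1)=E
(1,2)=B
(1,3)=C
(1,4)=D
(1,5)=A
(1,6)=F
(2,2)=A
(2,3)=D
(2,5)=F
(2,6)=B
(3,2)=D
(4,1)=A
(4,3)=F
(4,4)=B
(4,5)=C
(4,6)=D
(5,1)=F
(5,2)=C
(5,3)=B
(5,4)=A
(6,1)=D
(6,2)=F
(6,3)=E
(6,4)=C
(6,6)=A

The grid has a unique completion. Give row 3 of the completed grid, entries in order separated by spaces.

B D A F E C

Row 3, column 3: row 3 has {D} and column 3 has {B, C, D, E, F}, leaving only A.
Row 2, column 1: row 2 has {A, B, D, F} and column 1 has {A, D, E, F}, leaving only C.
Row 3, column 1: row 3 has {A, D} and column 1 has {A, C, D, E, F}, leaving only B.
Row 3, column 5: row 3 has {A, B, D} and column 5 has {A, C, F}, leaving only E.
Row 3, column 4: row 3 has {A, B, D, E} and column 4 has {A, B, C, D}, leaving only F.
Row 3, column 6: row 3 has {A, B, D, E, F} and column 6 has {A, B, D, F}, leaving only C.
So row 3 reads: B D A F E C.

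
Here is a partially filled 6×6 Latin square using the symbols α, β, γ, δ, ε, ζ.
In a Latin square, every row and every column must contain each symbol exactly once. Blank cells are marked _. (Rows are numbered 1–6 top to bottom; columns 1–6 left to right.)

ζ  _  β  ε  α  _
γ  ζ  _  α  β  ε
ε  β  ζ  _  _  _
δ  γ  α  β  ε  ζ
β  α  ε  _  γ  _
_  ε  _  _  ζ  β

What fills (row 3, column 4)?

γ

Row 1, column 2: row 1 has {α, β, ε, ζ} and column 2 has {α, β, γ, ε, ζ}, leaving only δ.
Row 1, column 6: row 1 has {α, β, δ, ε, ζ} and column 6 has {β, ε, ζ}, leaving only γ.
Row 2, column 3: row 2 has {α, β, γ, ε, ζ} and column 3 has {α, β, ε, ζ}, leaving only δ.
Row 3, column 5: row 3 has {β, ε, ζ} and column 5 has {α, β, γ, ε, ζ}, leaving only δ.
Row 3 already has {β, δ, ε, ζ} and column 4 already has {α, β, ε}, so row 3, column 4 must be γ.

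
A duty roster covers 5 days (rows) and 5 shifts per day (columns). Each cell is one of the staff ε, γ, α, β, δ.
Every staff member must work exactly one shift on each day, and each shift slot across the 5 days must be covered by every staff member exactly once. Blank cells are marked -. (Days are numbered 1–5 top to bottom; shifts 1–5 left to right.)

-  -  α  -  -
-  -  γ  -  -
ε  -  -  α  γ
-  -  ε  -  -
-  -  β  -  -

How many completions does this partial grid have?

Day 1, shift 1: eliminating its day and shift leaves {γ, β, δ}.
Day 1, shift 2: eliminating its day and shift leaves {ε, γ, β, δ}.
Day 1, shift 4: eliminating its day and shift leaves {ε, γ, β, δ}.
Day 1, shift 5: eliminating its day and shift leaves {ε, β, δ}.
Day 2, shift 1: eliminating its day and shift leaves {α, β, δ}.
Day 2, shift 2: eliminating its day and shift leaves {ε, α, β, δ}.
Day 2, shift 4: eliminating its day and shift leaves {ε, β, δ}.
Day 2, shift 5: eliminating its day and shift leaves {ε, α, β, δ}.
Day 3, shift 2: eliminating its day and shift leaves {β, δ}.
Day 3, shift 3: eliminating its day and shift leaves {δ}.
Day 4, shift 1: eliminating its day and shift leaves {γ, α, β, δ}.
Day 4, shift 2: eliminating its day and shift leaves {γ, α, β, δ}.
Day 4, shift 4: eliminating its day and shift leaves {γ, β, δ}.
Day 4, shift 5: eliminating its day and shift leaves {α, β, δ}.
Day 5, shift 1: eliminating its day and shift leaves {γ, α, δ}.
Day 5, shift 2: eliminating its day and shift leaves {ε, γ, α, δ}.
Day 5, shift 4: eliminating its day and shift leaves {ε, γ, δ}.
Day 5, shift 5: eliminating its day and shift leaves {ε, α, δ}.
Enumerating the assignments across these blanks that avoid any day or shift repeat gives 56 completions.

56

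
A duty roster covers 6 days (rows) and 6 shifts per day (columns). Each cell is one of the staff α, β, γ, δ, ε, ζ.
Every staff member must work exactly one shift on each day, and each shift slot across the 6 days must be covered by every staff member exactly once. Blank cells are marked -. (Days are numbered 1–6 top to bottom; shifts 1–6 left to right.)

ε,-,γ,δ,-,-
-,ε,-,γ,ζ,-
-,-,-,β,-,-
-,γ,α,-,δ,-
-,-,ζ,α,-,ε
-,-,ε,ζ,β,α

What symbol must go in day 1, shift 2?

Day 1, shift 5: day 1 has {γ, δ, ε} and shift 5 has {β, δ, ζ}, leaving only α.
Day 3, shift 3: day 3 has {β} and shift 3 has {α, γ, ε, ζ}, leaving only δ.
Day 2, shift 3: day 2 has {γ, ε, ζ} and shift 3 has {α, γ, δ, ε, ζ}, leaving only β.
Day 2, shift 6: day 2 has {β, γ, ε, ζ} and shift 6 has {α, ε}, leaving only δ.
Day 2, shift 1: day 2 has {β, γ, δ, ε, ζ} and shift 1 has {ε}, leaving only α.
Day 4, shift 4: day 4 has {α, γ, δ} and shift 4 has {α, β, γ, δ, ζ}, leaving only ε.
Day 5, shift 5: day 5 has {α, ε, ζ} and shift 5 has {α, β, δ, ζ}, leaving only γ.
Day 3, shift 5: day 3 has {β, δ} and shift 5 has {α, β, γ, δ, ζ}, leaving only ε.
Day 6, shift 2: day 6 has {α, β, ε, ζ} and shift 2 has {γ, ε}, leaving only δ.
Day 5, shift 2: day 5 has {α, γ, ε, ζ} and shift 2 has {γ, δ, ε}, leaving only β.
Day 1 already has {α, γ, δ, ε} and shift 2 already has {β, γ, δ, ε}, so day 1, shift 2 must be ζ.

ζ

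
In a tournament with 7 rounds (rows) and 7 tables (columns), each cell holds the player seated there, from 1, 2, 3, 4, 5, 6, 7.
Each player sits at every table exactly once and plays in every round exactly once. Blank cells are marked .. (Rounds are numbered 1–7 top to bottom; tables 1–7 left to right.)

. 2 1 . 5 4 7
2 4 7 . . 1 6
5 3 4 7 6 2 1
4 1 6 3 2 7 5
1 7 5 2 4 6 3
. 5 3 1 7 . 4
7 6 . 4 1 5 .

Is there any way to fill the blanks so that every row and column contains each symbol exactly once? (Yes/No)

Round 6, table 6: round 6 together with table 6 already contain {1, 2, 3, 4, 5, 6, 7} — every symbol — so nothing can go there. The grid has no valid completion.

No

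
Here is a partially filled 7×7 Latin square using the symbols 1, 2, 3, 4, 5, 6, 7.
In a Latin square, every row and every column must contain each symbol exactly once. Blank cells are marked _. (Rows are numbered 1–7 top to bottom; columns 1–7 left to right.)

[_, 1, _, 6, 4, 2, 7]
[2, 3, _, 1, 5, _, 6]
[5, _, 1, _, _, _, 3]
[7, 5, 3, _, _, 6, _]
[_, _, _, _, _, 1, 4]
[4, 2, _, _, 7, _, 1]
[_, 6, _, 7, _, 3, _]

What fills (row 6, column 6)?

5

Row 6 already has {1, 2, 4, 7} and column 6 already has {1, 2, 3, 6}, so row 6, column 6 must be 5.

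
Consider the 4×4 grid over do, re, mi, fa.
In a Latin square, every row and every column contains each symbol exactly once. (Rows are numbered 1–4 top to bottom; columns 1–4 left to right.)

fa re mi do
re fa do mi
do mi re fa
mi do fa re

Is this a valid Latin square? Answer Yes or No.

Yes

Each row is a permutation of the 4 symbols, and so is each column.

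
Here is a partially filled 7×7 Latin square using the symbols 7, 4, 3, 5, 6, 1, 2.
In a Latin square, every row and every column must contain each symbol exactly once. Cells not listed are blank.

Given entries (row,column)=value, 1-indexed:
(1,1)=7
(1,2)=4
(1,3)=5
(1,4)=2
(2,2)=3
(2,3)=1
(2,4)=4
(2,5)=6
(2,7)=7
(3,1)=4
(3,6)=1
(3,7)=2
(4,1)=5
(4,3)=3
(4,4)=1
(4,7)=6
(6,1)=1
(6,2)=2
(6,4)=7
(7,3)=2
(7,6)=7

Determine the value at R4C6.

Row 2, column 1: row 2 has {7, 4, 3, 6, 1} and column 1 has {7, 4, 5, 1}, leaving only 2.
Row 2, column 6: row 2 has {7, 4, 3, 6, 1, 2} and column 6 has {7, 1}, leaving only 5.
Row 4, column 2: row 4 has {3, 5, 6, 1} and column 2 has {4, 3, 2}, leaving only 7.
Row 4, column 6 is narrowed to {4, 2}.
If it were 2, propagating the remaining blanks reaches a contradiction.
So row 4, column 6 must be 4.

4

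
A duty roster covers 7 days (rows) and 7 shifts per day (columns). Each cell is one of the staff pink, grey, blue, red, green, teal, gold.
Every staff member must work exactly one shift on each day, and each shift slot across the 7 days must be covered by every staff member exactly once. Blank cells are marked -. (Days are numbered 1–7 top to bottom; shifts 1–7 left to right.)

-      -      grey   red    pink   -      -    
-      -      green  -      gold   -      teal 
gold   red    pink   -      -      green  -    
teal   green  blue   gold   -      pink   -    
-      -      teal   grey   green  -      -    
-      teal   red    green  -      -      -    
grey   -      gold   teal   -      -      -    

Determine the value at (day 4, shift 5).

Day 3, shift 4: day 3 has {pink, red, green, gold} and shift 4 has {grey, red, green, teal, gold}, leaving only blue.
Day 2, shift 4: day 2 has {green, teal, gold} and shift 4 has {grey, blue, red, green, teal, gold}, leaving only pink.
Day 3, shift 7: day 3 has {pink, blue, red, green, gold} and shift 7 has {teal}, leaving only grey.
Day 3, shift 5: day 3 has {pink, grey, blue, red, green, gold} and shift 5 has {pink, green, gold}, leaving only teal.
Day 4, shift 7: day 4 has {pink, blue, green, teal, gold} and shift 7 has {grey, teal}, leaving only red.
Day 4 already has {pink, blue, red, green, teal, gold} and shift 5 already has {pink, green, teal, gold}, so day 4, shift 5 must be grey.

grey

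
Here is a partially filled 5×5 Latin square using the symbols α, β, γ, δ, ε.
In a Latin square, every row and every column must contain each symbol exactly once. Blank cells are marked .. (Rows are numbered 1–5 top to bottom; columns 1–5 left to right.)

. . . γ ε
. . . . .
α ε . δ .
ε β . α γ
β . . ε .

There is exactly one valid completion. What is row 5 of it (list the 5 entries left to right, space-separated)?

Row 1, column 1: row 1 has {γ, ε} and column 1 has {α, β, ε}, leaving only δ.
Row 1, column 2: row 1 has {γ, δ, ε} and column 2 has {β, ε}, leaving only α.
Row 1, column 3: row 1 has {α, γ, δ, ε} and column 3 has {}, leaving only β.
Row 2, column 1: row 2 has {} and column 1 has {α, β, δ, ε}, leaving only γ.
Row 2, column 2: row 2 has {γ} and column 2 has {α, β, ε}, leaving only δ.
Row 5, column 2: row 5 has {β, ε} and column 2 has {α, β, δ, ε}, leaving only γ.
Row 2, column 4: row 2 has {γ, δ} and column 4 has {α, γ, δ, ε}, leaving only β.
Row 2, column 5: row 2 has {β, γ, δ} and column 5 has {γ, ε}, leaving only α.
Row 5, column 5: row 5 has {β, γ, ε} and column 5 has {α, γ, ε}, leaving only δ.
Row 5, column 3: row 5 has {β, γ, δ, ε} and column 3 has {β}, leaving only α.
So row 5 reads: β γ α ε δ.

β γ α ε δ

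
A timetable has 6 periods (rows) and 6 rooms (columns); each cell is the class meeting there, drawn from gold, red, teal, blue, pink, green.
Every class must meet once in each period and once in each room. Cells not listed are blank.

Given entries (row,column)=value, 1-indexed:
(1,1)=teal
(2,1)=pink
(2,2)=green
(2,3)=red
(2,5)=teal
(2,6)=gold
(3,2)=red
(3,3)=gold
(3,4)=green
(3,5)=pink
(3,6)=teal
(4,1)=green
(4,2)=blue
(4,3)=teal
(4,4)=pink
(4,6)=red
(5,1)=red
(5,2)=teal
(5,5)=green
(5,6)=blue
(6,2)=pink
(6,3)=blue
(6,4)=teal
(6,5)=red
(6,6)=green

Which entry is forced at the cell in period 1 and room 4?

red

Period 1, room 2: period 1 has {teal} and room 2 has {red, teal, blue, pink, green}, leaving only gold.
Period 1, room 5: period 1 has {gold, teal} and room 5 has {red, teal, pink, green}, leaving only blue.
Period 1 already has {gold, teal, blue} and room 4 already has {teal, pink, green}, so period 1, room 4 must be red.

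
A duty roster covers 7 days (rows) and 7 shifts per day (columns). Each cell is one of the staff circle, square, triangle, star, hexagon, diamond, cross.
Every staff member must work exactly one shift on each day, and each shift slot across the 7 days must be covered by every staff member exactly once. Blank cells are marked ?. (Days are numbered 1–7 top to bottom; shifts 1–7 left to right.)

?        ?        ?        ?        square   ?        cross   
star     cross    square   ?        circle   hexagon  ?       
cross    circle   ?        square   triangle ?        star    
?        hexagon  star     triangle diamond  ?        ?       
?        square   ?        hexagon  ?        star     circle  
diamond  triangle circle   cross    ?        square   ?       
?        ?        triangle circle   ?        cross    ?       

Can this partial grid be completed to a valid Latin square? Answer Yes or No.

No

Day 2, shift 4: day 2 has {circle, square, star, hexagon, cross} and shift 4 has {circle, square, triangle, hexagon, cross}, so it must be diamond.
Day 1, shift 4: day 1 has {square, cross} and shift 4 has {circle, square, triangle, hexagon, diamond, cross}, so it must be star.
Day 1, shift 2: day 1 has {square, star, cross} and shift 2 has {circle, square, triangle, hexagon, cross}, so it must be diamond.
Day 1, shift 3: day 1 has {square, star, diamond, cross} and shift 3 has {circle, square, triangle, star}, so it must be hexagon.
Day 2, shift 7: day 2 has {circle, square, star, hexagon, diamond, cross} and shift 7 has {circle, star, cross}, so it must be triangle.
Day 3, shift 3: day 3 has {circle, square, triangle, star, cross} and shift 3 has {circle, square, triangle, star, hexagon}, so it must be diamond.
Now day 3, shift 6: day 3 together with shift 6 already contain {circle, square, triangle, star, hexagon, diamond, cross} — every symbol — so nothing can go there. The grid has no valid completion.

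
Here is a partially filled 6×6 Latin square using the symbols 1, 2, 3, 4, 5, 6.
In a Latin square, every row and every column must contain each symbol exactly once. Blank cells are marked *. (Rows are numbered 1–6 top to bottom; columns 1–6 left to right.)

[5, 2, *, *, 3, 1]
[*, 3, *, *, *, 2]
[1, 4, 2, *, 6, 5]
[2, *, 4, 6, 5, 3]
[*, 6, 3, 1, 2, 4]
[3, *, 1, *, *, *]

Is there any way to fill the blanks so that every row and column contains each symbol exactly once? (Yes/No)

Row 5, column 1: row 5 together with column 1 already contain {1, 2, 3, 4, 5, 6} — every symbol — so nothing can go there. The grid has no valid completion.

No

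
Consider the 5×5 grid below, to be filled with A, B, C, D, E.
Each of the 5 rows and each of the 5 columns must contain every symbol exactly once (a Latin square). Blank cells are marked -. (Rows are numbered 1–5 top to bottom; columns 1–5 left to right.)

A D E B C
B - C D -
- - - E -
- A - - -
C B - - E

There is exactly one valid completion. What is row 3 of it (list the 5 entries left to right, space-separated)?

Row 3, column 1: row 3 has {E} and column 1 has {A, B, C}, leaving only D.
Row 3, column 2: row 3 has {D, E} and column 2 has {A, B, D}, leaving only C.
Row 2, column 2: row 2 has {B, C, D} and column 2 has {A, B, C, D}, leaving only E.
Row 2, column 5: row 2 has {B, C, D, E} and column 5 has {C, E}, leaving only A.
Row 3, column 5: row 3 has {C, D, E} and column 5 has {A, C, E}, leaving only B.
Row 3, column 3: row 3 has {B, C, D, E} and column 3 has {C, E}, leaving only A.
So row 3 reads: D C A E B.

D C A E B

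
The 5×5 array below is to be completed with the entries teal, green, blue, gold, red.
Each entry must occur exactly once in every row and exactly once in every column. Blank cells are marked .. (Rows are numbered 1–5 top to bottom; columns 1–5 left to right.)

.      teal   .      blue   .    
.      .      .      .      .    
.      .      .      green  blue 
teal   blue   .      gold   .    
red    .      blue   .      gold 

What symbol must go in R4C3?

Row 3, column 1: row 3 has {green, blue} and column 1 has {teal, red}, leaving only gold.
Row 1, column 1: row 1 has {teal, blue} and column 1 has {teal, gold, red}, leaving only green.
Row 1, column 5: row 1 has {teal, green, blue} and column 5 has {blue, gold}, leaving only red.
Row 1, column 3: row 1 has {teal, green, blue, red} and column 3 has {blue}, leaving only gold.
Row 2, column 1: row 2 has {} and column 1 has {teal, green, gold, red}, leaving only blue.
Row 3, column 2: row 3 has {green, blue, gold} and column 2 has {teal, blue}, leaving only red.
Row 3, column 3: row 3 has {green, blue, gold, red} and column 3 has {blue, gold}, leaving only teal.
Row 4, column 5: row 4 has {teal, blue, gold} and column 5 has {blue, gold, red}, leaving only green.
Row 4 already has {teal, green, blue, gold} and column 3 already has {teal, blue, gold}, so row 4, column 3 must be red.

red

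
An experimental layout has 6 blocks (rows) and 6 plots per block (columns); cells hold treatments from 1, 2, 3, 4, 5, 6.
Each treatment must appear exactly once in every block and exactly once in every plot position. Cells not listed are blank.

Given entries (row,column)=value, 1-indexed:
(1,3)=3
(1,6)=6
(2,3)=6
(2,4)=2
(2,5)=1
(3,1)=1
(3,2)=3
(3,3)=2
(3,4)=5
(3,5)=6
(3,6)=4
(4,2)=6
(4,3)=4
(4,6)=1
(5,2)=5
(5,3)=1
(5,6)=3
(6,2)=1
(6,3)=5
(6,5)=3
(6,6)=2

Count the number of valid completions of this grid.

3

Block 1, plot 1: eliminating its block and plot leaves {2, 4, 5}.
Block 1, plot 2: eliminating its block and plot leaves {2, 4}.
Block 1, plot 4: eliminating its block and plot leaves {1, 4}.
Block 1, plot 5: eliminating its block and plot leaves {2, 4, 5}.
Block 2, plot 1: eliminating its block and plot leaves {3, 4, 5}.
Block 2, plot 2: eliminating its block and plot leaves {4}.
Block 2, plot 6: eliminating its block and plot leaves {5}.
Block 4, plot 1: eliminating its block and plot leaves {2, 3, 5}.
Block 4, plot 4: eliminating its block and plot leaves {3}.
Block 4, plot 5: eliminating its block and plot leaves {2, 5}.
Block 5, plot 1: eliminating its block and plot leaves {2, 4, 6}.
Block 5, plot 4: eliminating its block and plot leaves {4, 6}.
Block 5, plot 5: eliminating its block and plot leaves {2, 4}.
Block 6, plot 1: eliminating its block and plot leaves {4, 6}.
Block 6, plot 4: eliminating its block and plot leaves {4, 6}.
Enumerating the assignments across these blanks that avoid any block or plot repeat gives 3 completions.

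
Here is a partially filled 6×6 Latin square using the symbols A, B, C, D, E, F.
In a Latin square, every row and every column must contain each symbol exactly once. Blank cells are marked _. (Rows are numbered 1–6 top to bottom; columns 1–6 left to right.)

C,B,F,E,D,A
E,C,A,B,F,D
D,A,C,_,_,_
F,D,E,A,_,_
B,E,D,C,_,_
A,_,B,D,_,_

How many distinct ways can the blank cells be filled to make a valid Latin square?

2

Row 3, column 4: eliminating its row and column leaves {F}.
Row 3, column 5: eliminating its row and column leaves {B, E}.
Row 3, column 6: eliminating its row and column leaves {B, E, F}.
Row 4, column 5: eliminating its row and column leaves {B, C}.
Row 4, column 6: eliminating its row and column leaves {B, C}.
Row 5, column 5: eliminating its row and column leaves {A}.
Row 5, column 6: eliminating its row and column leaves {F}.
Row 6, column 2: eliminating its row and column leaves {F}.
Row 6, column 5: eliminating its row and column leaves {C, E}.
Row 6, column 6: eliminating its row and column leaves {C, E, F}.
Enumerating the assignments across these blanks that avoid any row or column repeat gives 2 completions.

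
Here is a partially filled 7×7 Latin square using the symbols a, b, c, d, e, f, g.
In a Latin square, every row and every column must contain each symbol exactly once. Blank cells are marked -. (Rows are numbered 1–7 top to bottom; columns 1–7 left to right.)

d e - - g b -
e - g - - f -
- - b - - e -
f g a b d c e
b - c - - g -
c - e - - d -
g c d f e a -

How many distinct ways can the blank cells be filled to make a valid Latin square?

Row 1, column 3: eliminating its row and column leaves {f}.
Row 1, column 4: eliminating its row and column leaves {a, c}.
Row 1, column 7: eliminating its row and column leaves {a, c, f}.
Row 2, column 2: eliminating its row and column leaves {a, b, d}.
Row 2, column 4: eliminating its row and column leaves {a, c, d}.
Row 2, column 5: eliminating its row and column leaves {a, b, c}.
Row 2, column 7: eliminating its row and column leaves {a, b, c, d}.
Row 3, column 1: eliminating its row and column leaves {a}.
Row 3, column 2: eliminating its row and column leaves {a, d, f}.
Row 3, column 4: eliminating its row and column leaves {a, c, d, g}.
Row 3, column 5: eliminating its row and column leaves {a, c, f}.
Row 3, column 7: eliminating its row and column leaves {a, c, d, f, g}.
Row 5, column 2: eliminating its row and column leaves {a, d, f}.
Row 5, column 4: eliminating its row and column leaves {a, d, e}.
Row 5, column 5: eliminating its row and column leaves {a, f}.
Row 5, column 7: eliminating its row and column leaves {a, d, f}.
Row 6, column 2: eliminating its row and column leaves {a, b, f}.
Row 6, column 4: eliminating its row and column leaves {a, g}.
Row 6, column 5: eliminating its row and column leaves {a, b, f}.
Row 6, column 7: eliminating its row and column leaves {a, b, f, g}.
Row 7, column 7: eliminating its row and column leaves {b}.
Enumerating the assignments across these blanks that avoid any row or column repeat gives 9 completions.

9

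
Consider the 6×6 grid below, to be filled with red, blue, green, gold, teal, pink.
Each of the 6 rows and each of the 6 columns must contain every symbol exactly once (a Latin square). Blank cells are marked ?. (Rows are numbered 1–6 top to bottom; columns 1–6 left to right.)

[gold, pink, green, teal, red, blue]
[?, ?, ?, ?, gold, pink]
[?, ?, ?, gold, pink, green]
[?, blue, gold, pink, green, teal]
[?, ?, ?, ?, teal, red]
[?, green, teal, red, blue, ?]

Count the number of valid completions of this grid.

3

Row 2, column 1: eliminating its row and column leaves {red, blue, green, teal}.
Row 2, column 2: eliminating its row and column leaves {red, teal}.
Row 2, column 3: eliminating its row and column leaves {red, blue}.
Row 2, column 4: eliminating its row and column leaves {blue, green}.
Row 3, column 1: eliminating its row and column leaves {red, blue, teal}.
Row 3, column 2: eliminating its row and column leaves {red, teal}.
Row 3, column 3: eliminating its row and column leaves {red, blue}.
Row 4, column 1: eliminating its row and column leaves {red}.
Row 5, column 1: eliminating its row and column leaves {blue, green, pink}.
Row 5, column 2: eliminating its row and column leaves {gold}.
Row 5, column 3: eliminating its row and column leaves {blue, pink}.
Row 5, column 4: eliminating its row and column leaves {blue, green}.
Row 6, column 1: eliminating its row and column leaves {pink}.
Row 6, column 6: eliminating its row and column leaves {gold}.
Enumerating the assignments across these blanks that avoid any row or column repeat gives 3 completions.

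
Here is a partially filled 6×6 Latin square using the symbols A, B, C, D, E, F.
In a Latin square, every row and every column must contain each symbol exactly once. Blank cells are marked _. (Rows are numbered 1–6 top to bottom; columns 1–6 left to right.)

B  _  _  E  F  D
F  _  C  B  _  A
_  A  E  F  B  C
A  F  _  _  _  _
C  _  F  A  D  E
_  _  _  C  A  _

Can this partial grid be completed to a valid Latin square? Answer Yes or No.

Row 1, column 2: row 1 has {B, D, E, F} and column 2 has {A, F}, so it must be C.
Row 1, column 3: row 1 has {B, C, D, E, F} and column 3 has {C, E, F}, so it must be A.
Row 2, column 5: row 2 has {A, B, C, F} and column 5 has {A, B, D, F}, so it must be E.
Row 2, column 2: row 2 has {A, B, C, E, F} and column 2 has {A, C, F}, so it must be D.
Row 3, column 1: row 3 has {A, B, C, E, F} and column 1 has {A, B, C, F}, so it must be D.
Row 4, column 4: row 4 has {A, F} and column 4 has {A, B, C, E, F}, so it must be D.
Row 4, column 3: row 4 has {A, D, F} and column 3 has {A, C, E, F}, so it must be B.
Now row 4, column 6: row 4 together with column 6 already contain {A, B, C, D, E, F} — every symbol — so nothing can go there. The grid has no valid completion.

No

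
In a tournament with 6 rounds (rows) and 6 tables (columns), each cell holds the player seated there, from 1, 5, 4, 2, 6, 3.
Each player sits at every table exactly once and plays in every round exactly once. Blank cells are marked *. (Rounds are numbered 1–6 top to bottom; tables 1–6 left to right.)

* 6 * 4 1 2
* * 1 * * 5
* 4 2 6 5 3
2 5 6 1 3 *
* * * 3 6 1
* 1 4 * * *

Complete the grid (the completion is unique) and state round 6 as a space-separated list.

3 1 4 5 2 6

Round 6, table 5: round 6 has {1, 4} and table 5 has {1, 5, 6, 3}, leaving only 2.
Round 6, table 4: round 6 has {1, 4, 2} and table 4 has {1, 4, 6, 3}, leaving only 5.
Round 6, table 6: round 6 has {1, 5, 4, 2} and table 6 has {1, 5, 2, 3}, leaving only 6.
Round 6, table 1: round 6 has {1, 5, 4, 2, 6} and table 1 has {2}, leaving only 3.
So round 6 reads: 3 1 4 5 2 6.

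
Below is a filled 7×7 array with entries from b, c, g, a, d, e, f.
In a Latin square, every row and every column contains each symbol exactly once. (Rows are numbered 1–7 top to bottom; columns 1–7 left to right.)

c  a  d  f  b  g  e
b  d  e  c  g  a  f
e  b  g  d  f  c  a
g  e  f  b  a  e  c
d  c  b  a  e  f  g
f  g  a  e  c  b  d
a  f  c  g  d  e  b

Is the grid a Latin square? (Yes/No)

No

Row 4 contains e twice (at columns 2 and 6), so it is not a permutation.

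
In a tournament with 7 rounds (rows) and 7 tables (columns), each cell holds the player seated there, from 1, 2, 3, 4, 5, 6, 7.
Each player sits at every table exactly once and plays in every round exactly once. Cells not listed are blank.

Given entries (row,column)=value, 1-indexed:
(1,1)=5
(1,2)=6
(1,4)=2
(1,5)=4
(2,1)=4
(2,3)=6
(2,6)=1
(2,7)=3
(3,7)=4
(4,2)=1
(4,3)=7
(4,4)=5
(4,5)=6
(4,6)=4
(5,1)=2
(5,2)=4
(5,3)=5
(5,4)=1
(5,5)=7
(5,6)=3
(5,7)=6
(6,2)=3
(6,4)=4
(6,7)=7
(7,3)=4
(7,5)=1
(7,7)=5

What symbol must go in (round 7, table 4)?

3

Round 1, table 6: round 1 has {2, 4, 5, 6} and table 6 has {1, 3, 4}, leaving only 7.
Round 1, table 7: round 1 has {2, 4, 5, 6, 7} and table 7 has {3, 4, 5, 6, 7}, leaving only 1.
Round 1, table 3: round 1 has {1, 2, 4, 5, 6, 7} and table 3 has {4, 5, 6, 7}, leaving only 3.
Round 2, table 4: round 2 has {1, 3, 4, 6} and table 4 has {1, 2, 4, 5}, leaving only 7.
Round 4, table 1: round 4 has {1, 4, 5, 6, 7} and table 1 has {2, 4, 5}, leaving only 3.
Round 4, table 7: round 4 has {1, 3, 4, 5, 6, 7} and table 7 has {1, 3, 4, 5, 6, 7}, leaving only 2.
Round 7, table 4 is narrowed to {3, 6}.
If it were 6, then round 7, table 6 would be left with no valid symbol.
So round 7, table 4 must be 3.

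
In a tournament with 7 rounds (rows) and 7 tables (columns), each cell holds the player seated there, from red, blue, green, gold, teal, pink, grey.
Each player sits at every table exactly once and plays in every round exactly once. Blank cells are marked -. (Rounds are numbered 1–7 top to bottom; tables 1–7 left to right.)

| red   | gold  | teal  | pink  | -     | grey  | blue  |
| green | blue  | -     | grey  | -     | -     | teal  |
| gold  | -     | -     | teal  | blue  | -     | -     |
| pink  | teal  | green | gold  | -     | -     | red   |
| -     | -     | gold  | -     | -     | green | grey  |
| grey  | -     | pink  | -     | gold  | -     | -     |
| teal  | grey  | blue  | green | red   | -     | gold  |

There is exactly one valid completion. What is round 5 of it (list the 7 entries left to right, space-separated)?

Round 5, table 1: round 5 has {green, gold, grey} and table 1 has {red, green, gold, teal, pink, grey}, leaving only blue.
Round 5, table 4: round 5 has {blue, green, gold, grey} and table 4 has {green, gold, teal, pink, grey}, leaving only red.
Round 5, table 2: round 5 has {red, blue, green, gold, grey} and table 2 has {blue, gold, teal, grey}, leaving only pink.
Round 5, table 5: round 5 has {red, blue, green, gold, pink, grey} and table 5 has {red, blue, gold}, leaving only teal.
So round 5 reads: blue pink gold red teal green grey.

blue pink gold red teal green grey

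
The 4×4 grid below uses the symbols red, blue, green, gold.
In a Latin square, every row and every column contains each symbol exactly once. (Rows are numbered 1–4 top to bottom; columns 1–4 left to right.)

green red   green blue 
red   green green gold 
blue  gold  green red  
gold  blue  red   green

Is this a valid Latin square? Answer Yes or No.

No

Row 1 contains green twice (at columns 1 and 3); row 2 is also not a permutation.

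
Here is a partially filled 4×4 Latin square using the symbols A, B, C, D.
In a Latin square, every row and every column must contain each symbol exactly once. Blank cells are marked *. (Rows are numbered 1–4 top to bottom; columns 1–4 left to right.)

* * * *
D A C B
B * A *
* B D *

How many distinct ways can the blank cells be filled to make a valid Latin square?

Row 1, column 1: eliminating its row and column leaves {A, C}.
Row 1, column 2: eliminating its row and column leaves {C, D}.
Row 1, column 3: eliminating its row and column leaves {B}.
Row 1, column 4: eliminating its row and column leaves {A, C, D}.
Row 3, column 2: eliminating its row and column leaves {C, D}.
Row 3, column 4: eliminating its row and column leaves {C, D}.
Row 4, column 1: eliminating its row and column leaves {A, C}.
Row 4, column 4: eliminating its row and column leaves {A, C}.
Enumerating the assignments across these blanks that avoid any row or column repeat gives 3 completions.

3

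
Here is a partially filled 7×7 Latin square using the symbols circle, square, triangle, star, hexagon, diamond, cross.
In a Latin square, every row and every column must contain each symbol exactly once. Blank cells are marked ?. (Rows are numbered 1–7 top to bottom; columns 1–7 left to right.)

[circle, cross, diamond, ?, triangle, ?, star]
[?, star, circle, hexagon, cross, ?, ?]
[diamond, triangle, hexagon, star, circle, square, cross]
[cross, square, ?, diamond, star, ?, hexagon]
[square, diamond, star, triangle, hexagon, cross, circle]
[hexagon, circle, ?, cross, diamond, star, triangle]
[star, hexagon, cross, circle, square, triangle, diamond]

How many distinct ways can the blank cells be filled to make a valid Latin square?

Row 1, column 4: eliminating its row and column leaves {square}.
Row 1, column 6: eliminating its row and column leaves {hexagon}.
Row 2, column 1: eliminating its row and column leaves {triangle}.
Row 2, column 6: eliminating its row and column leaves {diamond}.
Row 2, column 7: eliminating its row and column leaves {square}.
Row 4, column 3: eliminating its row and column leaves {triangle}.
Row 4, column 6: eliminating its row and column leaves {circle}.
Row 6, column 3: eliminating its row and column leaves {square}.
Only one assignment across all blanks avoids any row or column repeat, giving 1 completion.

1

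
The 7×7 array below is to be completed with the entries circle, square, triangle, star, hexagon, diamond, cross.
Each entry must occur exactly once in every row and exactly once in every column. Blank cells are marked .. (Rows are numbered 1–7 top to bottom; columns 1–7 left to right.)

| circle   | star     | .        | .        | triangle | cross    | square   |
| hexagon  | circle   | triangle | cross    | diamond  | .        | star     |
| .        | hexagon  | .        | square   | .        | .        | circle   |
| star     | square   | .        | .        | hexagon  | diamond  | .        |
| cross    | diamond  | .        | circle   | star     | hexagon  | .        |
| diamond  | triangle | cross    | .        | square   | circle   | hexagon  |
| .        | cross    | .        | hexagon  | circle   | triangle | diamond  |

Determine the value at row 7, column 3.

Row 1, column 4: row 1 has {circle, square, triangle, star, cross} and column 4 has {circle, square, hexagon, cross}, leaving only diamond.
Row 1, column 3: row 1 has {circle, square, triangle, star, diamond, cross} and column 3 has {triangle, cross}, leaving only hexagon.
Row 2, column 6: row 2 has {circle, triangle, star, hexagon, diamond, cross} and column 6 has {circle, triangle, hexagon, diamond, cross}, leaving only square.
Row 3, column 1: row 3 has {circle, square, hexagon} and column 1 has {circle, star, hexagon, diamond, cross}, leaving only triangle.
Row 3, column 5: row 3 has {circle, square, triangle, hexagon} and column 5 has {circle, square, triangle, star, hexagon, diamond}, leaving only cross.
Row 3, column 6: row 3 has {circle, square, triangle, hexagon, cross} and column 6 has {circle, square, triangle, hexagon, diamond, cross}, leaving only star.
Row 3, column 3: row 3 has {circle, square, triangle, star, hexagon, cross} and column 3 has {triangle, hexagon, cross}, leaving only diamond.
Row 4, column 3: row 4 has {square, star, hexagon, diamond} and column 3 has {triangle, hexagon, diamond, cross}, leaving only circle.
Row 4, column 4: row 4 has {circle, square, star, hexagon, diamond} and column 4 has {circle, square, hexagon, diamond, cross}, leaving only triangle.
Row 4, column 7: row 4 has {circle, square, triangle, star, hexagon, diamond} and column 7 has {circle, square, star, hexagon, diamond}, leaving only cross.
Row 5, column 3: row 5 has {circle, star, hexagon, diamond, cross} and column 3 has {circle, triangle, hexagon, diamond, cross}, leaving only square.
Row 7 already has {circle, triangle, hexagon, diamond, cross} and column 3 already has {circle, square, triangle, hexagon, diamond, cross}, so row 7, column 3 must be star.

star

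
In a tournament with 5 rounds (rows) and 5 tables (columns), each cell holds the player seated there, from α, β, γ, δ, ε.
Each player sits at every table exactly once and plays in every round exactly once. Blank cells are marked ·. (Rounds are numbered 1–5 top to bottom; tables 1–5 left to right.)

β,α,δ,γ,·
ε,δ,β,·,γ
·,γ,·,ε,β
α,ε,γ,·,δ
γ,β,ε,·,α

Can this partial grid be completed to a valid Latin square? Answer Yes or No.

Yes

No round or table among the givens repeats a symbol, and propagating forced cells runs into no contradiction.
One valid completion exists (for instance, β α δ γ ε / ε δ β α γ / δ γ α ε β / α ε γ β δ / γ β ε δ α).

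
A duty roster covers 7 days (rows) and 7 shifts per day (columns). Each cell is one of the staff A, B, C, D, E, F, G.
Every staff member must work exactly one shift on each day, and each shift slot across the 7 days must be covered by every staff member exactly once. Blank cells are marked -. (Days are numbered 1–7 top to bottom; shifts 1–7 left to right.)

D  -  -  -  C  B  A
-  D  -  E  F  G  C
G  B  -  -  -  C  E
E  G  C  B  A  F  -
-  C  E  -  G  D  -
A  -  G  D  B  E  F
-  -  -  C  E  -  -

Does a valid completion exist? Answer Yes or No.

Day 6, shift 2: day 6 together with shift 2 already contain {A, B, C, D, E, F, G} — every symbol — so nothing can go there. The grid has no valid completion.

No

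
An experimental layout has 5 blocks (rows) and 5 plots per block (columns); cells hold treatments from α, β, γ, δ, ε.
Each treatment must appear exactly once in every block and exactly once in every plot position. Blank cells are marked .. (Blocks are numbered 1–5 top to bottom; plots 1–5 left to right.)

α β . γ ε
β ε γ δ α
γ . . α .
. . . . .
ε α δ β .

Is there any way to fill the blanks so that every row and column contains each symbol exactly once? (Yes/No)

Block 1, plot 3: block 1 together with plot 3 already contain {α, β, γ, δ, ε} — every symbol — so nothing can go there. The grid has no valid completion.

No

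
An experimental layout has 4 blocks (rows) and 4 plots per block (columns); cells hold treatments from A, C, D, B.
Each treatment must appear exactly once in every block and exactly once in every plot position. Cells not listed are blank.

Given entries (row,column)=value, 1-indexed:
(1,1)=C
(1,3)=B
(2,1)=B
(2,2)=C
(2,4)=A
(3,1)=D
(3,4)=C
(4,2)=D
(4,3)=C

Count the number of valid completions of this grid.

1

Block 1, plot 2: eliminating its block and plot leaves {A}.
Block 1, plot 4: eliminating its block and plot leaves {D}.
Block 2, plot 3: eliminating its block and plot leaves {D}.
Block 3, plot 2: eliminating its block and plot leaves {A, B}.
Block 3, plot 3: eliminating its block and plot leaves {A}.
Block 4, plot 1: eliminating its block and plot leaves {A}.
Block 4, plot 4: eliminating its block and plot leaves {B}.
Only one assignment across all blanks avoids any block or plot repeat, giving 1 completion.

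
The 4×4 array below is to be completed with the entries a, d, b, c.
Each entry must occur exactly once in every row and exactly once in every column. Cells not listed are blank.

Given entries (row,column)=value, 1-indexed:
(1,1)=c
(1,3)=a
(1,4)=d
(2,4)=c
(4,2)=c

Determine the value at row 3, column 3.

Row 1, column 2: row 1 has {a, d, c} and column 2 has {c}, leaving only b.
Row 3, column 3 is narrowed to {d, b, c}.
If it were d, then row 4, column 3 would be left with no valid symbol.
If it were b, then row 4, column 3 would be left with no valid symbol.
So row 3, column 3 must be c.

c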